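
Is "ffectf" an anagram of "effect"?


Word 1: "effect" → sorted: ceefft
Word 2: "ffectf" → sorted: ceffft
Same letters? ceefft != ceffft
Anagram = No


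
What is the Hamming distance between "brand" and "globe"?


Comparing character by character (same length = 5):
  Pos 0: 'b' vs 'g' !=
  Pos 1: 'r' vs 'l' !=
  Pos 2: 'a' vs 'o' !=
  Pos 3: 'n' vs 'b' !=
  Pos 4: 'd' vs 'e' !=
Hamming distance = 5


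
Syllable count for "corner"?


Word: "corner"
Syllable breakdown: cor-ner
Counting: 2 parts
= 2 syllables


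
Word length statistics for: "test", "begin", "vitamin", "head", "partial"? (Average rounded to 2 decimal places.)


Lengths: "test"=4, "begin"=5, "vitamin"=7, "head"=4, "partial"=7
Sum = 27, Count = 5
Average = 27/5 = 5.40
= avg=5.40, min=4, max=7


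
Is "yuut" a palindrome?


Word: "yuut"
Reversed: "tuuy"
Forward == Backward? yuut != tuuy
Palindrome = No


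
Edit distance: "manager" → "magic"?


Word 1: "manager" (length 7)
Word 2: "magic" (length 5)
One optimal edit sequence (insert/delete/substitute each cost 1):
  1. keep 'm'
  2. delete 'a'  (+1)
  3. delete 'n'  (+1)
  4. keep 'a'
  5. keep 'g'
  6. substitute 'e' -> 'i'  (+1)
  7. substitute 'r' -> 'c'  (+1)
Total edit operations: 4
Edit distance = 4


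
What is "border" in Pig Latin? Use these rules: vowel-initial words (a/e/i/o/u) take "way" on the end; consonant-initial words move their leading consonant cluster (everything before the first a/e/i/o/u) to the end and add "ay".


Word: "border"
Starts with consonant(s) → move to end, add 'ay'
Consonant cluster: "b"
Pig Latin = "orderbay"


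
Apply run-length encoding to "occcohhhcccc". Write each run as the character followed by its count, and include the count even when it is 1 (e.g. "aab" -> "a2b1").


String: "occcohhhcccc"
Scanning for consecutive runs:
  'o' x 1
  'c' x 3
  'o' x 1
  'h' x 3
  'c' x 4
RLE = "o1c3o1h3c4"


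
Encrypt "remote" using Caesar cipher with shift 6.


Word: "remote"
Shift: 6
Each letter → (letter + shift) mod 26:
  'r' (17) + 6 = 23 → 'x'
  'e' (4) + 6 = 10 → 'k'
  'm' (12) + 6 = 18 → 's'
  'o' (14) + 6 = 20 → 'u'
  't' (19) + 6 = 25 → 'z'
  'e' (4) + 6 = 10 → 'k'
Result = "xksuzk"


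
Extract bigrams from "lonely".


Word: "lonely" (length 6)
Number of bigrams = 6 - 2 + 1 = 5
  Position 0: "lo"
  Position 1: "on"
  Position 2: "ne"
  Position 3: "el"
  Position 4: "ly"
Bigrams = "lo", "on", "ne", "el", "ly"


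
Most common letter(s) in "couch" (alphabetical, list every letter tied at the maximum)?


Word: "couch"
Letter counts:
  'c': 2
  'h': 1
  'o': 1
  'u': 1
Maximum count = 2
Most frequent = 'c' (2 times each)


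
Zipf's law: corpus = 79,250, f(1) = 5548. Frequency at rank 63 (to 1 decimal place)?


Zipf's law: f(r) = f(1) / r
f(1) = 5548
f(63) = 5548 / 63
= 88.1 occurrences


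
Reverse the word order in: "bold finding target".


Original: "bold finding target"
Words (1..n): bold | finding | target
Reversed (n..1): target | finding | bold
Result = "target finding bold"


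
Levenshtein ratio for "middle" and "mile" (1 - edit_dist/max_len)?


Word 1: "middle" (length 6)
Word 2: "mile" (length 4)
One optimal edit sequence:
  1. keep 'm'
  2. keep 'i'
  3. delete 'd'  (+1)
  4. delete 'd'  (+1)
  5. keep 'l'
  6. keep 'e'
Edit distance = 2
Max length = max(6, 4) = 6
Similarity = 1 - 2/6
= 0.6667


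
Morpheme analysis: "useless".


Word: "useless"
Morphemes: use | -less
Each morpheme carries meaning
= 2 morphemes


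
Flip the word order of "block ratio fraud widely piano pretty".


Original: "block ratio fraud widely piano pretty"
Words (1..n): block | ratio | fraud | widely | piano | pretty
Reversed (n..1): pretty | piano | widely | fraud | ratio | block
Result = "pretty piano widely fraud ratio block"


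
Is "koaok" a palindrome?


Word: "koaok"
Reversed: "koaok"
Forward == Backward? koaok == koaok
Palindrome = Yes


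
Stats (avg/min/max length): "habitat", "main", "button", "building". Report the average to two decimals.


Lengths: "habitat"=7, "main"=4, "button"=6, "building"=8
Sum = 25, Count = 4
Average = 25/4 = 6.25
= avg=6.25, min=4, max=8


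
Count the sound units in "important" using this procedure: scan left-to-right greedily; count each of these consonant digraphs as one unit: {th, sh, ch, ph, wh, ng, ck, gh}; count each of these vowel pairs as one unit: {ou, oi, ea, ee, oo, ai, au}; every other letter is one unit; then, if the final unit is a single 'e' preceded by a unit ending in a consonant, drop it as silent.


Word: "important" (9 letters)
Left-to-right scan:
  [1] 'i' (letter)
  [2] 'm' (letter)
  [3] 'p' (letter)
  [4] 'o' (letter)
  [5] 'r' (letter)
  [6] 't' (letter)
  [7] 'a' (letter)
  [8] 'n' (letter)
  [9] 't' (letter)
Units from scan: 9
Sound units = 9 units


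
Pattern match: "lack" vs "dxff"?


Pattern of "lack": [0, 1, 2, 3]
Pattern of "dxff": [0, 1, 2, 2]
Patterns do not match
Same pattern = No


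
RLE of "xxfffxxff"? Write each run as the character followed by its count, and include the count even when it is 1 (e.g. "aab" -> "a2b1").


String: "xxfffxxff"
Scanning for consecutive runs:
  'x' x 2
  'f' x 3
  'x' x 2
  'f' x 2
RLE = "x2f3x2f2"


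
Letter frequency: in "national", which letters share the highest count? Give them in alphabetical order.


Word: "national"
Letter counts:
  'a': 2
  'i': 1
  'l': 1
  'n': 2
  'o': 1
  't': 1
Maximum count = 2
Most frequent = 'a', 'n' (2 times each)


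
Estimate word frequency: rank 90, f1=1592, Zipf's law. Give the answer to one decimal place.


Zipf's law: f(r) = f(1) / r
f(1) = 1592
f(90) = 1592 / 90
= 17.7 occurrences


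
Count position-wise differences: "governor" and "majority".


Comparing character by character (same length = 8):
  Pos 0: 'g' vs 'm' !=
  Pos 1: 'o' vs 'a' !=
  Pos 2: 'v' vs 'j' !=
  Pos 3: 'e' vs 'o' !=
  Pos 4: 'r' vs 'r' =
  Pos 5: 'n' vs 'i' !=
  Pos 6: 'o' vs 't' !=
  Pos 7: 'r' vs 'y' !=
Hamming distance = 7


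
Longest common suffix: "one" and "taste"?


Word 1: "one"
Word 2: "taste"
Comparing from end:
  Pos -1: 'e' == 'e'
  Pos -2: 'n' != 't' (stop)
LCS = "e" (length 1)


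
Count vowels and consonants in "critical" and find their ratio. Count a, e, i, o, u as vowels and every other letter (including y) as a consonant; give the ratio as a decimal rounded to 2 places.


Word: "critical"
Vowels (a,e,i,o,u): 3
Consonants: 5
Ratio = 3/5
= 0.60


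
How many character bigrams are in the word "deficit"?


Word: "deficit" (length 7)
Number of 2-grams = length - 2 + 1 = 7 - 2 + 1
= 6


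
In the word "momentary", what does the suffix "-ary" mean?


Suffix: -ary
As in: momentary -> moment + -ary
Meaning = relating to


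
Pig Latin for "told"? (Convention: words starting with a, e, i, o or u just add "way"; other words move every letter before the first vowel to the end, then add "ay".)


Word: "told"
Starts with consonant(s) → move to end, add 'ay'
Consonant cluster: "t"
Pig Latin = "oldtay"


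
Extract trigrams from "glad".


Word: "glad" (length 4)
Number of trigrams = 4 - 3 + 1 = 2
  Position 0: "gla"
  Position 1: "lad"
Trigrams = "gla", "lad"


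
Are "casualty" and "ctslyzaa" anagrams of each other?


Word 1: "casualty" → sorted: aaclstuy
Word 2: "ctslyzaa" → sorted: aaclstyz
Same letters? aaclstuy != aaclstyz
Anagram = No


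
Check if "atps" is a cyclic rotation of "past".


Word: "past", Candidate: "atps"
Method: check if candidate is substring of word+word
"pastpast" contains "atps"? No
Is rotation = No


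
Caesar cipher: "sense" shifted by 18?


Word: "sense"
Shift: 18
Each letter → (letter + shift) mod 26:
  's' (18) + 18 = 10 → 'k'
  'e' (4) + 18 = 22 → 'w'
  'n' (13) + 18 = 5 → 'f'
  's' (18) + 18 = 10 → 'k'
  'e' (4) + 18 = 22 → 'w'
Result = "kwfkw"


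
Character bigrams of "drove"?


Word: "drove" (length 5)
Number of bigrams = 5 - 2 + 1 = 4
  Position 0: "dr"
  Position 1: "ro"
  Position 2: "ov"
  Position 3: "ve"
Bigrams = "dr", "ro", "ov", "ve"


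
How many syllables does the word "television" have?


Word: "television"
Syllable breakdown: tel-e-vi-sion
Counting: 4 parts
= 4 syllables


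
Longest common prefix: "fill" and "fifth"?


Word 1: "fill"
Word 2: "fifth"
Comparing from start:
  Pos 0: 'f' == 'f'
  Pos 1: 'i' == 'i'
  Pos 2: 'l' != 'f' (stop)
LCP = "fi" (length 2)


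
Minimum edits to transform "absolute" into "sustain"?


Word 1: "absolute" (length 8)
Word 2: "sustain" (length 7)
One optimal edit sequence (insert/delete/substitute each cost 1):
  1. substitute 'a' -> 's'  (+1)
  2. substitute 'b' -> 'u'  (+1)
  3. keep 's'
  4. delete 'o'  (+1)
  5. substitute 'l' -> 't'  (+1)
  6. substitute 'u' -> 'a'  (+1)
  7. substitute 't' -> 'i'  (+1)
  8. substitute 'e' -> 'n'  (+1)
Total edit operations: 7
Edit distance = 7


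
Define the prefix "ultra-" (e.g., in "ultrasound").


Prefix: ultra-
As in: ultrasound -> ultra- + sound
Meaning = beyond


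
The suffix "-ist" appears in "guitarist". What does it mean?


Suffix: -ist
Example: guitarist (guitar + -ist)
Meaning = one who practices


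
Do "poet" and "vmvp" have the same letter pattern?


Pattern of "poet": [0, 1, 2, 3]
Pattern of "vmvp": [0, 1, 0, 2]
Patterns do not match
Same pattern = No


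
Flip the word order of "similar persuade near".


Original: "similar persuade near"
Words (1..n): similar | persuade | near
Reversed (n..1): near | persuade | similar
Result = "near persuade similar"


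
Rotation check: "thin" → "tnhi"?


Word: "thin", Candidate: "tnhi"
Method: check if candidate is substring of word+word
"thinthin" contains "tnhi"? No
Is rotation = No


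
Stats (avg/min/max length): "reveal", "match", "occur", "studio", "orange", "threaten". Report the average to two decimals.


Lengths: "reveal"=6, "match"=5, "occur"=5, "studio"=6, "orange"=6, "threaten"=8
Sum = 36, Count = 6
Average = 36/6 = 6.00
= avg=6.00, min=5, max=8


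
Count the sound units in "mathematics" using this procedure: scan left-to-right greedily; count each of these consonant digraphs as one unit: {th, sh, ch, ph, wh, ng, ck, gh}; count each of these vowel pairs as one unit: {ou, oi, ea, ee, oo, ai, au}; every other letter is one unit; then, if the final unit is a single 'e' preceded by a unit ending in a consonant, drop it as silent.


Word: "mathematics" (11 letters)
Left-to-right scan:
  1. 'm' (letter)
  2. 'a' (letter)
  3. 'th' (digraph)
  4. 'e' (letter)
  5. 'm' (letter)
  6. 'a' (letter)
  7. 't' (letter)
  8. 'i' (letter)
  9. 'c' (letter)
  10. 's' (letter)
Units from scan: 10
Sound units = 10 units


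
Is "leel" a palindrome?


Word: "leel"
Reversed: "leel"
Forward == Backward? leel == leel
Palindrome = Yes


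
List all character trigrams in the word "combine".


Word: "combine" (length 7)
Number of trigrams = 7 - 3 + 1 = 5
  Position 0: "com"
  Position 1: "omb"
  Position 2: "mbi"
  Position 3: "bin"
  Position 4: "ine"
Trigrams = "com", "omb", "mbi", "bin", "ine"


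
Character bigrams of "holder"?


Word: "holder" (length 6)
Number of bigrams = 6 - 2 + 1 = 5
  Position 0: "ho"
  Position 1: "ol"
  Position 2: "ld"
  Position 3: "de"
  Position 4: "er"
Bigrams = "ho", "ol", "ld", "de", "er"


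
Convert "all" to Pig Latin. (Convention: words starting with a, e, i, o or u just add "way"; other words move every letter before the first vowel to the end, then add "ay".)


Word: "all"
Starts with vowel → add 'way'
Pig Latin = "allway"


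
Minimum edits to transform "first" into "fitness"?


Word 1: "first" (length 5)
Word 2: "fitness" (length 7)
One optimal edit sequence (insert/delete/substitute each cost 1):
  1. keep 'f'
  2. keep 'i'
  3. insert 't'  (+1)
  4. insert 'n'  (+1)
  5. substitute 'r' -> 'e'  (+1)
  6. keep 's'
  7. substitute 't' -> 's'  (+1)
Total edit operations: 4
Edit distance = 4


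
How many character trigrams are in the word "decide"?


Word: "decide" (length 6)
Number of 3-grams = length - 3 + 1 = 6 - 3 + 1
= 4


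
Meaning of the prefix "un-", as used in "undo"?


Prefix: un-
Example: undo (un- + do)
Meaning = not / reverse


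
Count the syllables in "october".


Word: "october"
Syllable breakdown: oc-to-ber
Counting: 3 parts
= 3 syllables


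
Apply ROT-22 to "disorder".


Word: "disorder"
Shift: 22
Each letter → (letter + shift) mod 26:
  'd' (3) + 22 = 25 → 'z'
  'i' (8) + 22 = 4 → 'e'
  's' (18) + 22 = 14 → 'o'
  'o' (14) + 22 = 10 → 'k'
  'r' (17) + 22 = 13 → 'n'
  'd' (3) + 22 = 25 → 'z'
  'e' (4) + 22 = 0 → 'a'
  'r' (17) + 22 = 13 → 'n'
Result = "zeoknzan"


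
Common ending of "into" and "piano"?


Word 1: "into"
Word 2: "piano"
Comparing from end:
  Pos -1: 'o' == 'o'
  Pos -2: 't' != 'n' (stop)
LCS = "o" (length 1)


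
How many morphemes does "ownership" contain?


Word: "ownership"
Morphemes: own + -er + -ship
Each morpheme carries meaning
= 3 morphemes


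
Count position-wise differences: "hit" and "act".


Comparing character by character (same length = 3):
  Pos 0: 'h' vs 'a' !=
  Pos 1: 'i' vs 'c' !=
  Pos 2: 't' vs 't' =
Hamming distance = 2


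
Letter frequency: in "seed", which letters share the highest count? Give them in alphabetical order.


Word: "seed"
Letter counts:
  'd': 1
  'e': 2
  's': 1
Maximum count = 2
Most frequent = 'e' (2 times each)


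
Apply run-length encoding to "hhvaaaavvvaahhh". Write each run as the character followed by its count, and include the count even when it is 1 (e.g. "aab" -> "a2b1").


String: "hhvaaaavvvaahhh"
Scanning for consecutive runs:
  'h' x 2
  'v' x 1
  'a' x 4
  'v' x 3
  'a' x 2
  'h' x 3
RLE = "h2v1a4v3a2h3"


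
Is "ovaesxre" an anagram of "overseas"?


Word 1: "overseas" → sorted: aeeorssv
Word 2: "ovaesxre" → sorted: aeeorsvx
Same letters? aeeorssv != aeeorsvx
Anagram = No


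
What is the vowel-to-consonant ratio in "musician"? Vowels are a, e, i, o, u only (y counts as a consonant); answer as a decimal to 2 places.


Word: "musician"
Vowels (a,e,i,o,u): 4
Consonants: 4
Ratio = 4/4
= 1.00


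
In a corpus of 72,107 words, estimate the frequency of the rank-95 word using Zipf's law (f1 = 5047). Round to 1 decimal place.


Zipf's law: f(r) = f(1) / r
f(1) = 5047
f(95) = 5047 / 95
= 53.1 occurrences


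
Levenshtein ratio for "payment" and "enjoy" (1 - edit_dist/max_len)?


Word 1: "payment" (length 7)
Word 2: "enjoy" (length 5)
One optimal edit sequence:
  1. delete 'p'  (+1)
  2. delete 'a'  (+1)
  3. substitute 'y' -> 'e'  (+1)
  4. substitute 'm' -> 'n'  (+1)
  5. substitute 'e' -> 'j'  (+1)
  6. substitute 'n' -> 'o'  (+1)
  7. substitute 't' -> 'y'  (+1)
Edit distance = 7
Max length = max(7, 5) = 7
Similarity = 1 - 7/7
= 0.0000


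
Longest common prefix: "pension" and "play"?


Word 1: "pension"
Word 2: "play"
Comparing from start:
  Pos 0: 'p' == 'p'
  Pos 1: 'e' != 'l' (stop)
LCP = "p" (length 1)


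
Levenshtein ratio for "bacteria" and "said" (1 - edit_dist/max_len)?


Word 1: "bacteria" (length 8)
Word 2: "said" (length 4)
One optimal edit sequence:
  1. substitute 'b' -> 's'  (+1)
  2. keep 'a'
  3. delete 'c'  (+1)
  4. delete 't'  (+1)
  5. delete 'e'  (+1)
  6. delete 'r'  (+1)
  7. keep 'i'
  8. substitute 'a' -> 'd'  (+1)
Edit distance = 6
Max length = max(8, 4) = 8
Similarity = 1 - 6/8
= 0.2500


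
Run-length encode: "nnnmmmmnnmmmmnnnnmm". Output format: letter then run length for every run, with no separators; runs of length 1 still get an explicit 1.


String: "nnnmmmmnnmmmmnnnnmm"
Scanning for consecutive runs:
  'n' x 3
  'm' x 4
  'n' x 2
  'm' x 4
  'n' x 4
  'm' x 2
RLE = "n3m4n2m4n4m2"


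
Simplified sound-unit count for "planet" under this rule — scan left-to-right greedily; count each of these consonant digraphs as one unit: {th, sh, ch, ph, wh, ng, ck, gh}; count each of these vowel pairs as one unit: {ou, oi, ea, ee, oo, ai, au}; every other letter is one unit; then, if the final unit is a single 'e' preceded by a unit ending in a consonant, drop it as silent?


Word: "planet" (6 letters)
Left-to-right scan:
  [1] 'p' (letter)
  [2] 'l' (letter)
  [3] 'a' (letter)
  [4] 'n' (letter)
  [5] 'e' (letter)
  [6] 't' (letter)
Units from scan: 6
Sound units = 6 units


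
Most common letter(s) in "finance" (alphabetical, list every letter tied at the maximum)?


Word: "finance"
Letter counts:
  'a': 1
  'c': 1
  'e': 1
  'f': 1
  'i': 1
  'n': 2
Maximum count = 2
Most frequent = 'n' (2 times each)


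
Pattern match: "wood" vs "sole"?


Pattern of "wood": [0, 1, 1, 2]
Pattern of "sole": [0, 1, 2, 3]
Patterns do not match
Same pattern = No


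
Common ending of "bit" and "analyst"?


Word 1: "bit"
Word 2: "analyst"
Comparing from end:
  Pos -1: 't' == 't'
  Pos -2: 'i' != 's' (stop)
LCS = "t" (length 1)


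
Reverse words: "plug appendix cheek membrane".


Original: "plug appendix cheek membrane"
Words (1..n): plug | appendix | cheek | membrane
Reversed (n..1): membrane | cheek | appendix | plug
Result = "membrane cheek appendix plug"


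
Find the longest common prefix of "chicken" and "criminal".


Word 1: "chicken"
Word 2: "criminal"
Comparing from start:
  Pos 0: 'c' == 'c'
  Pos 1: 'h' != 'r' (stop)
LCP = "c" (length 1)


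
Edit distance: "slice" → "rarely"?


Word 1: "slice" (length 5)
Word 2: "rarely" (length 6)
One optimal edit sequence (insert/delete/substitute each cost 1):
  1. insert 'r'  (+1)
  2. substitute 's' -> 'a'  (+1)
  3. substitute 'l' -> 'r'  (+1)
  4. substitute 'i' -> 'e'  (+1)
  5. substitute 'c' -> 'l'  (+1)
  6. substitute 'e' -> 'y'  (+1)
Total edit operations: 6
Edit distance = 6


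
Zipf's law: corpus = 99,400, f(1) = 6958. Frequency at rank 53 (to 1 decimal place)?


Zipf's law: f(r) = f(1) / r
f(1) = 6958
f(53) = 6958 / 53
= 131.3 occurrences


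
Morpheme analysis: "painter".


Word: "painter"
Morphemes: paint | -er
Each morpheme carries meaning
= 2 morphemes


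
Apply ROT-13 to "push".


Word: "push"
Shift: 13
Each letter → (letter + shift) mod 26:
  'p' (15) + 13 = 2 → 'c'
  'u' (20) + 13 = 7 → 'h'
  's' (18) + 13 = 5 → 'f'
  'h' (7) + 13 = 20 → 'u'
Result = "chfu"


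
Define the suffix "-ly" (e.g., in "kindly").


Suffix: -ly
As in: kindly -> kind + -ly
Meaning = in a manner


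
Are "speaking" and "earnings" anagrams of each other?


Word 1: "speaking" → sorted: aegiknps
Word 2: "earnings" → sorted: aeginnrs
Same letters? aegiknps != aeginnrs
Anagram = No


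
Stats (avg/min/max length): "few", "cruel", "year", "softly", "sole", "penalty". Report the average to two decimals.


Lengths: "few"=3, "cruel"=5, "year"=4, "softly"=6, "sole"=4, "penalty"=7
Sum = 29, Count = 6
Average = 29/6 = 4.83
= avg=4.83, min=3, max=7


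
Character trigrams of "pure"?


Word: "pure" (length 4)
Number of trigrams = 4 - 3 + 1 = 2
  Position 0: "pur"
  Position 1: "ure"
Trigrams = "pur", "ure"


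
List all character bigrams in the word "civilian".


Word: "civilian" (length 8)
Number of bigrams = 8 - 2 + 1 = 7
  Position 0: "ci"
  Position 1: "iv"
  Position 2: "vi"
  Position 3: "il"
  Position 4: "li"
  Position 5: "ia"
  Position 6: "an"
Bigrams = "ci", "iv", "vi", "il", "li", "ia", "an"


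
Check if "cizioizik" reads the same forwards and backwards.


Word: "cizioizik"
Reversed: "kizioizic"
Forward == Backward? cizioizik != kizioizic
Palindrome = No


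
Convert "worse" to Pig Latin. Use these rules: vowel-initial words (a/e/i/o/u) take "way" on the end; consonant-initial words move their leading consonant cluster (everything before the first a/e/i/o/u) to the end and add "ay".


Word: "worse"
Starts with consonant(s) → move to end, add 'ay'
Consonant cluster: "w"
Pig Latin = "orseway"


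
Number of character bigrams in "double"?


Word: "double" (length 6)
Number of 2-grams = length - 2 + 1 = 6 - 2 + 1
= 5


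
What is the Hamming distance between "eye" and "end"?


Comparing character by character (same length = 3):
  Pos 0: 'e' vs 'e' =
  Pos 1: 'y' vs 'n' !=
  Pos 2: 'e' vs 'd' !=
Hamming distance = 2


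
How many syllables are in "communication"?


Word: "communication"
Syllable breakdown: com | mu | ni | ca | tion
Counting: 5 parts
= 5 syllables


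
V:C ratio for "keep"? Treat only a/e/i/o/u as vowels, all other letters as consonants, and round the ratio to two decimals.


Word: "keep"
Vowels (a,e,i,o,u): 2
Consonants: 2
Ratio = 2/2
= 1.00


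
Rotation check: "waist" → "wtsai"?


Word: "waist", Candidate: "wtsai"
Method: check if candidate is substring of word+word
"waistwaist" contains "wtsai"? No
Is rotation = No


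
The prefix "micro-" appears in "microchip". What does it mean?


Prefix: micro-
As in: microchip -> micro- + chip
Meaning = small


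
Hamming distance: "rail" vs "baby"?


Comparing character by character (same length = 4):
  Pos 0: 'r' vs 'b' !=
  Pos 1: 'a' vs 'a' =
  Pos 2: 'i' vs 'b' !=
  Pos 3: 'l' vs 'y' !=
Hamming distance = 3


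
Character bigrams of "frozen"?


Word: "frozen" (length 6)
Number of bigrams = 6 - 2 + 1 = 5
  Position 0: "fr"
  Position 1: "ro"
  Position 2: "oz"
  Position 3: "ze"
  Position 4: "en"
Bigrams = "fr", "ro", "oz", "ze", "en"


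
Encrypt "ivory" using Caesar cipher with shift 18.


Word: "ivory"
Shift: 18
Each letter → (letter + shift) mod 26:
  'i' (8) + 18 = 0 → 'a'
  'v' (21) + 18 = 13 → 'n'
  'o' (14) + 18 = 6 → 'g'
  'r' (17) + 18 = 9 → 'j'
  'y' (24) + 18 = 16 → 'q'
Result = "angjq"


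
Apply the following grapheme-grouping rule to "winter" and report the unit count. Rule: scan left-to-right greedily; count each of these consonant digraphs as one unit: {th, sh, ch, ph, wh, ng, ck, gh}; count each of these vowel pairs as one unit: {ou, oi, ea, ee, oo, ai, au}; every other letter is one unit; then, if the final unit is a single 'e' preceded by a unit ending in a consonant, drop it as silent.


Word: "winter" (6 letters)
Left-to-right scan:
  [1] 'w' (letter)
  [2] 'i' (letter)
  [3] 'n' (letter)
  [4] 't' (letter)
  [5] 'e' (letter)
  [6] 'r' (letter)
Units from scan: 6
Sound units = 6 units


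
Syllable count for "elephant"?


Word: "elephant"
Syllable breakdown: el-e-phant
Counting: 3 parts
= 3 syllables


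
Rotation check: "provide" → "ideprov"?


Word: "provide", Candidate: "ideprov"
Method: check if candidate is substring of word+word
"provideprovide" contains "ideprov"? Yes
Is rotation = Yes


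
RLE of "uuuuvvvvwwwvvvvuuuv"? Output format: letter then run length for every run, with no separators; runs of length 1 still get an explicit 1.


String: "uuuuvvvvwwwvvvvuuuv"
Scanning for consecutive runs:
  'u' x 4
  'v' x 4
  'w' x 3
  'v' x 4
  'u' x 3
  'v' x 1
RLE = "u4v4w3v4u3v1"


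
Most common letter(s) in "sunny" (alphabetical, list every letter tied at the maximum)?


Word: "sunny"
Letter counts:
  'n': 2
  's': 1
  'u': 1
  'y': 1
Maximum count = 2
Most frequent = 'n' (2 times each)


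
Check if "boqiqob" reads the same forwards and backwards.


Word: "boqiqob"
Reversed: "boqiqob"
Forward == Backward? boqiqob == boqiqob
Palindrome = Yes


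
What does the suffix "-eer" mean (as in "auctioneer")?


Suffix: -eer
As in: auctioneer -> auction + -eer
Meaning = one who is concerned with


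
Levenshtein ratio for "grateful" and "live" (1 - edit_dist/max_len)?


Word 1: "grateful" (length 8)
Word 2: "live" (length 4)
One optimal edit sequence:
  1. delete 'g'  (+1)
  2. substitute 'r' -> 'l'  (+1)
  3. substitute 'a' -> 'i'  (+1)
  4. substitute 't' -> 'v'  (+1)
  5. keep 'e'
  6. delete 'f'  (+1)
  7. delete 'u'  (+1)
  8. delete 'l'  (+1)
Edit distance = 7
Max length = max(8, 4) = 8
Similarity = 1 - 7/8
= 0.1250


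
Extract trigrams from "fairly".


Word: "fairly" (length 6)
Number of trigrams = 6 - 3 + 1 = 4
  Position 0: "fai"
  Position 1: "air"
  Position 2: "irl"
  Position 3: "rly"
Trigrams = "fai", "air", "irl", "rly"


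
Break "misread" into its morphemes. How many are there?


Word: "misread"
Morphemes: mis- | read
Each morpheme carries meaning
= 2 morphemes


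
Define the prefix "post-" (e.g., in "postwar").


Prefix: post-
Example: postwar (post- + war)
Meaning = after


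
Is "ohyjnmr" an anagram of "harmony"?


Word 1: "harmony" → sorted: ahmnory
Word 2: "ohyjnmr" → sorted: hjmnory
Same letters? ahmnory != hjmnory
Anagram = No


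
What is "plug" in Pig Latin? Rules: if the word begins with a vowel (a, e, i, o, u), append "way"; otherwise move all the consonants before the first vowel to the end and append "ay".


Word: "plug"
Starts with consonant(s) → move to end, add 'ay'
Consonant cluster: "pl"
Pig Latin = "ugplay"


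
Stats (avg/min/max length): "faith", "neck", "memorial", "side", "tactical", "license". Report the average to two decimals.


Lengths: "faith"=5, "neck"=4, "memorial"=8, "side"=4, "tactical"=8, "license"=7
Sum = 36, Count = 6
Average = 36/6 = 6.00
= avg=6.00, min=4, max=8


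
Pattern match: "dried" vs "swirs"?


Pattern of "dried": [0, 1, 2, 3, 0]
Pattern of "swirs": [0, 1, 2, 3, 0]
Patterns match
Same pattern = Yes


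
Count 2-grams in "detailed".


Word: "detailed" (length 8)
Number of 2-grams = length - 2 + 1 = 8 - 2 + 1
= 7


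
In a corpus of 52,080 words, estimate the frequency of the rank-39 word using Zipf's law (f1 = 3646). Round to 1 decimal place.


Zipf's law: f(r) = f(1) / r
f(1) = 3646
f(39) = 3646 / 39
= 93.5 occurrences


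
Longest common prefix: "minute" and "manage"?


Word 1: "minute"
Word 2: "manage"
Comparing from start:
  Pos 0: 'm' == 'm'
  Pos 1: 'i' != 'a' (stop)
LCP = "m" (length 1)


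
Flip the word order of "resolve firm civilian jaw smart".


Original: "resolve firm civilian jaw smart"
Words (1..n): resolve | firm | civilian | jaw | smart
Reversed (n..1): smart | jaw | civilian | firm | resolve
Result = "smart jaw civilian firm resolve"


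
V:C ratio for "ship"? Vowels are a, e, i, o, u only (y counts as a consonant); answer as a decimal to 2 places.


Word: "ship"
Vowels (a,e,i,o,u): 1
Consonants: 3
Ratio = 1/3
= 0.33


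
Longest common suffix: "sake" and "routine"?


Word 1: "sake"
Word 2: "routine"
Comparing from end:
  Pos -1: 'e' == 'e'
  Pos -2: 'k' != 'n' (stop)
LCS = "e" (length 1)


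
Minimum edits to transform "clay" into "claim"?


Word 1: "clay" (length 4)
Word 2: "claim" (length 5)
One optimal edit sequence (insert/delete/substitute each cost 1):
  1. keep 'c'
  2. keep 'l'
  3. keep 'a'
  4. insert 'i'  (+1)
  5. substitute 'y' -> 'm'  (+1)
Total edit operations: 2
Edit distance = 2


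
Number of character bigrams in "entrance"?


Word: "entrance" (length 8)
Number of 2-grams = length - 2 + 1 = 8 - 2 + 1
= 7


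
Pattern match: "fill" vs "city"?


Pattern of "fill": [0, 1, 2, 2]
Pattern of "city": [0, 1, 2, 3]
Patterns do not match
Same pattern = No


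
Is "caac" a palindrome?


Word: "caac"
Reversed: "caac"
Forward == Backward? caac == caac
Palindrome = Yes


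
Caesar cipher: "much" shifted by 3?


Word: "much"
Shift: 3
Each letter → (letter + shift) mod 26:
  'm' (12) + 3 = 15 → 'p'
  'u' (20) + 3 = 23 → 'x'
  'c' (2) + 3 = 5 → 'f'
  'h' (7) + 3 = 10 → 'k'
Result = "pxfk"


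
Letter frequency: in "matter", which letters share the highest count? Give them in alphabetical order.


Word: "matter"
Letter counts:
  'a': 1
  'e': 1
  'm': 1
  'r': 1
  't': 2
Maximum count = 2
Most frequent = 't' (2 times each)


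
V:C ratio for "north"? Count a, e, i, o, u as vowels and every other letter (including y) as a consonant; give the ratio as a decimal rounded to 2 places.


Word: "north"
Vowels (a,e,i,o,u): 1
Consonants: 4
Ratio = 1/4
= 0.25


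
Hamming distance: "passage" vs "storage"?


Comparing character by character (same length = 7):
  Pos 0: 'p' vs 's' !=
  Pos 1: 'a' vs 't' !=
  Pos 2: 's' vs 'o' !=
  Pos 3: 's' vs 'r' !=
  Pos 4: 'a' vs 'a' =
  Pos 5: 'g' vs 'g' =
  Pos 6: 'e' vs 'e' =
Hamming distance = 4


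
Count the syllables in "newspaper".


Word: "newspaper"
Syllable breakdown: news · pa · per
Counting: 3 parts
= 3 syllables


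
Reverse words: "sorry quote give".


Original: "sorry quote give"
Words (1..n): sorry | quote | give
Reversed (n..1): give | quote | sorry
Result = "give quote sorry"


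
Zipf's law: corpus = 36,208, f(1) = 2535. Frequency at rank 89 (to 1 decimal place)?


Zipf's law: f(r) = f(1) / r
f(1) = 2535
f(89) = 2535 / 89
= 28.5 occurrences


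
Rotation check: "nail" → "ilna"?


Word: "nail", Candidate: "ilna"
Method: check if candidate is substring of word+word
"nailnail" contains "ilna"? Yes
Is rotation = Yes


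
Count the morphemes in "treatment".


Word: "treatment"
Morphemes: treat / -ment
Each morpheme carries meaning
= 2 morphemes


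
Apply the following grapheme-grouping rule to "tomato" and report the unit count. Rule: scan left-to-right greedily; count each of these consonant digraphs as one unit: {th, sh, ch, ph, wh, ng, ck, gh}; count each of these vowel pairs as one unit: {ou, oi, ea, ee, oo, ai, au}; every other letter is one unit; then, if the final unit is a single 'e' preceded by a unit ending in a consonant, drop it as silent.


Word: "tomato" (6 letters)
Left-to-right scan:
  [1] 't' (letter)
  [2] 'o' (letter)
  [3] 'm' (letter)
  [4] 'a' (letter)
  [5] 't' (letter)
  [6] 'o' (letter)
Units from scan: 6
Sound units = 6 units


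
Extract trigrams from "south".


Word: "south" (length 5)
Number of trigrams = 5 - 3 + 1 = 3
  Position 0: "sou"
  Position 1: "out"
  Position 2: "uth"
Trigrams = "sou", "out", "uth"


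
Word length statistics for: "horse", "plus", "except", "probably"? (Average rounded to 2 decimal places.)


Lengths: "horse"=5, "plus"=4, "except"=6, "probably"=8
Sum = 23, Count = 4
Average = 23/4 = 5.75
= avg=5.75, min=4, max=8


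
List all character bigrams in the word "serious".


Word: "serious" (length 7)
Number of bigrams = 7 - 2 + 1 = 6
  Position 0: "se"
  Position 1: "er"
  Position 2: "ri"
  Position 3: "io"
  Position 4: "ou"
  Position 5: "us"
Bigrams = "se", "er", "ri", "io", "ou", "us"


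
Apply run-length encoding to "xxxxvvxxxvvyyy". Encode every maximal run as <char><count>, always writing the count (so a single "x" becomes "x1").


String: "xxxxvvxxxvvyyy"
Scanning for consecutive runs:
  'x' x 4
  'v' x 2
  'x' x 3
  'v' x 2
  'y' x 3
RLE = "x4v2x3v2y3"


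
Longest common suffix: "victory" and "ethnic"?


Word 1: "victory"
Word 2: "ethnic"
Comparing from end:
  Pos -1: 'y' != 'c' (stop)
LCS = "" (length 0)


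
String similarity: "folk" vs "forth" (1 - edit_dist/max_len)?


Word 1: "folk" (length 4)
Word 2: "forth" (length 5)
One optimal edit sequence:
  1. keep 'f'
  2. keep 'o'
  3. insert 'r'  (+1)
  4. substitute 'l' -> 't'  (+1)
  5. substitute 'k' -> 'h'  (+1)
Edit distance = 3
Max length = max(4, 5) = 5
Similarity = 1 - 3/5
= 0.4000


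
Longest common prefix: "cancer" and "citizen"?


Word 1: "cancer"
Word 2: "citizen"
Comparing from start:
  Pos 0: 'c' == 'c'
  Pos 1: 'a' != 'i' (stop)
LCP = "c" (length 1)


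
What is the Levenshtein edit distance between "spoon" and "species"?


Word 1: "spoon" (length 5)
Word 2: "species" (length 7)
One optimal edit sequence (insert/delete/substitute each cost 1):
  1. keep 's'
  2. keep 'p'
  3. insert 'e'  (+1)
  4. insert 'c'  (+1)
  5. substitute 'o' -> 'i'  (+1)
  6. substitute 'o' -> 'e'  (+1)
  7. substitute 'n' -> 's'  (+1)
Total edit operations: 5
Edit distance = 5


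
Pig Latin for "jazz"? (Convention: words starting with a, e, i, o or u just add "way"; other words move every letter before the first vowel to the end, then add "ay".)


Word: "jazz"
Starts with consonant(s) → move to end, add 'ay'
Consonant cluster: "j"
Pig Latin = "azzjay"


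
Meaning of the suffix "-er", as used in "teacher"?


Suffix: -er
Example: teacher (teach + -er)
Meaning = one who / more


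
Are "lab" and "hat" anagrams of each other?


Word 1: "lab" → sorted: abl
Word 2: "hat" → sorted: aht
Same letters? abl != aht
Anagram = No


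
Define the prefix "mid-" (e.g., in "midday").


Prefix: mid-
As in: midday -> mid- + day
Meaning = middle


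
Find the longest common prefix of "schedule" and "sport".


Word 1: "schedule"
Word 2: "sport"
Comparing from start:
  Pos 0: 's' == 's'
  Pos 1: 'c' != 'p' (stop)
LCP = "s" (length 1)


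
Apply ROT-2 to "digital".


Word: "digital"
Shift: 2
Each letter → (letter + shift) mod 26:
  'd' (3) + 2 = 5 → 'f'
  'i' (8) + 2 = 10 → 'k'
  'g' (6) + 2 = 8 → 'i'
  'i' (8) + 2 = 10 → 'k'
  't' (19) + 2 = 21 → 'v'
  'a' (0) + 2 = 2 → 'c'
  'l' (11) + 2 = 13 → 'n'
Result = "fkikvcn"


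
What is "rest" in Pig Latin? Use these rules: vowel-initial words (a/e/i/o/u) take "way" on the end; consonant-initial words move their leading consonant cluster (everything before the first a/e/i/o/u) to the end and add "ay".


Word: "rest"
Starts with consonant(s) → move to end, add 'ay'
Consonant cluster: "r"
Pig Latin = "estray"


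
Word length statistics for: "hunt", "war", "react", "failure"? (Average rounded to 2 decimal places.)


Lengths: "hunt"=4, "war"=3, "react"=5, "failure"=7
Sum = 19, Count = 4
Average = 19/4 = 4.75
= avg=4.75, min=3, max=7


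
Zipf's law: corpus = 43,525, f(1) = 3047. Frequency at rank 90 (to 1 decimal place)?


Zipf's law: f(r) = f(1) / r
f(1) = 3047
f(90) = 3047 / 90
= 33.9 occurrences


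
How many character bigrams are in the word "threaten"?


Word: "threaten" (length 8)
Number of 2-grams = length - 2 + 1 = 8 - 2 + 1
= 7


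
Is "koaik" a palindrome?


Word: "koaik"
Reversed: "kiaok"
Forward == Backward? koaik != kiaok
Palindrome = No


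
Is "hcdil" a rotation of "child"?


Word: "child", Candidate: "hcdil"
Method: check if candidate is substring of word+word
"childchild" contains "hcdil"? No
Is rotation = No


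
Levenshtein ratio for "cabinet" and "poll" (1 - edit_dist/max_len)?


Word 1: "cabinet" (length 7)
Word 2: "poll" (length 4)
One optimal edit sequence:
  1. delete 'c'  (+1)
  2. delete 'a'  (+1)
  3. delete 'b'  (+1)
  4. substitute 'i' -> 'p'  (+1)
  5. substitute 'n' -> 'o'  (+1)
  6. substitute 'e' -> 'l'  (+1)
  7. substitute 't' -> 'l'  (+1)
Edit distance = 7
Max length = max(7, 4) = 7
Similarity = 1 - 7/7
= 0.0000


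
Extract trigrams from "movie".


Word: "movie" (length 5)
Number of trigrams = 5 - 3 + 1 = 3
  Position 0: "mov"
  Position 1: "ovi"
  Position 2: "vie"
Trigrams = "mov", "ovi", "vie"


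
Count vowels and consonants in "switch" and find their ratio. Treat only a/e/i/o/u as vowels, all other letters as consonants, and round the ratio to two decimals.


Word: "switch"
Vowels (a,e,i,o,u): 1
Consonants: 5
Ratio = 1/5
= 0.20


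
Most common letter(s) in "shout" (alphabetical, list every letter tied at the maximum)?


Word: "shout"
Letter counts:
  'h': 1
  'o': 1
  's': 1
  't': 1
  'u': 1
Maximum count = 1
Most frequent = 'h', 'o', 's', 't', 'u' (1 time each)


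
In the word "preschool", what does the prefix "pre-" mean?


Prefix: pre-
Example: preschool = pre- + school
Meaning = before


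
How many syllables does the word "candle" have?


Word: "candle"
Syllable breakdown: can · dle
Counting: 2 parts
= 2 syllables


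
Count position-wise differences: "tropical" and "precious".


Comparing character by character (same length = 8):
  Pos 0: 't' vs 'p' !=
  Pos 1: 'r' vs 'r' =
  Pos 2: 'o' vs 'e' !=
  Pos 3: 'p' vs 'c' !=
  Pos 4: 'i' vs 'i' =
  Pos 5: 'c' vs 'o' !=
  Pos 6: 'a' vs 'u' !=
  Pos 7: 'l' vs 's' !=
Hamming distance = 6


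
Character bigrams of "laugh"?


Word: "laugh" (length 5)
Number of bigrams = 5 - 2 + 1 = 4
  Position 0: "la"
  Position 1: "au"
  Position 2: "ug"
  Position 3: "gh"
Bigrams = "la", "au", "ug", "gh"


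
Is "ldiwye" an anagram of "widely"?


Word 1: "widely" → sorted: deilwy
Word 2: "ldiwye" → sorted: deilwy
Same letters? deilwy == deilwy
Anagram = Yes


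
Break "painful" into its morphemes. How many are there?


Word: "painful"
Morphemes: pain / -ful
Each morpheme carries meaning
= 2 morphemes


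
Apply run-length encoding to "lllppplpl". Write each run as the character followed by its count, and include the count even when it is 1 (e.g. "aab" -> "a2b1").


String: "lllppplpl"
Scanning for consecutive runs:
  'l' x 3
  'p' x 3
  'l' x 1
  'p' x 1
  'l' x 1
RLE = "l3p3l1p1l1"


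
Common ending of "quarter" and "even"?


Word 1: "quarter"
Word 2: "even"
Comparing from end:
  Pos -1: 'r' != 'n' (stop)
LCS = "" (length 0)


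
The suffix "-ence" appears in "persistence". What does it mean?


Suffix: -ence
Example: persistence = persist + -ence
Meaning = state of


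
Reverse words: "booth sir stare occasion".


Original: "booth sir stare occasion"
Words (1..n): booth | sir | stare | occasion
Reversed (n..1): occasion | stare | sir | booth
Result = "occasion stare sir booth"


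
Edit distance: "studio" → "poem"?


Word 1: "studio" (length 6)
Word 2: "poem" (length 4)
One optimal edit sequence (insert/delete/substitute each cost 1):
  1. delete 's'  (+1)
  2. delete 't'  (+1)
  3. substitute 'u' -> 'p'  (+1)
  4. substitute 'd' -> 'o'  (+1)
  5. substitute 'i' -> 'e'  (+1)
  6. substitute 'o' -> 'm'  (+1)
Total edit operations: 6
Edit distance = 6


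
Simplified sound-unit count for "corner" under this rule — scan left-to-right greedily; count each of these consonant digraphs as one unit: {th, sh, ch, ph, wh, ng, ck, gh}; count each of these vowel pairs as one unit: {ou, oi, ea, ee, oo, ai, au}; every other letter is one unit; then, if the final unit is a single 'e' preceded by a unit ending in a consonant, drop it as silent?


Word: "corner" (6 letters)
Left-to-right scan:
  1. 'c' (letter)
  2. 'o' (letter)
  3. 'r' (letter)
  4. 'n' (letter)
  5. 'e' (letter)
  6. 'r' (letter)
Units from scan: 6
Sound units = 6 units


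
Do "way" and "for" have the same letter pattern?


Pattern of "way": [0, 1, 2]
Pattern of "for": [0, 1, 2]
Patterns match
Same pattern = Yes


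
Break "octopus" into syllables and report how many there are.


Word: "octopus"
Syllable breakdown: oc | to | pus
Counting: 3 parts
= 3 syllables


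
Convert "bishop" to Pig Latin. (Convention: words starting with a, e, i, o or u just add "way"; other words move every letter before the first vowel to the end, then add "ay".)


Word: "bishop"
Starts with consonant(s) → move to end, add 'ay'
Consonant cluster: "b"
Pig Latin = "ishopbay"


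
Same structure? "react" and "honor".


Pattern of "react": [0, 1, 2, 3, 4]
Pattern of "honor": [0, 1, 2, 1, 3]
Patterns do not match
Same pattern = No


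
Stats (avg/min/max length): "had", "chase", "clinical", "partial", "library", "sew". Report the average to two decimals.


Lengths: "had"=3, "chase"=5, "clinical"=8, "partial"=7, "library"=7, "sew"=3
Sum = 33, Count = 6
Average = 33/6 = 5.50
= avg=5.50, min=3, max=8


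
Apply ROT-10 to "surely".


Word: "surely"
Shift: 10
Each letter → (letter + shift) mod 26:
  's' (18) + 10 = 2 → 'c'
  'u' (20) + 10 = 4 → 'e'
  'r' (17) + 10 = 1 → 'b'
  'e' (4) + 10 = 14 → 'o'
  'l' (11) + 10 = 21 → 'v'
  'y' (24) + 10 = 8 → 'i'
Result = "cebovi"


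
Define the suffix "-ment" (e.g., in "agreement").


Suffix: -ment
Example: agreement (agree + -ment)
Meaning = result of action


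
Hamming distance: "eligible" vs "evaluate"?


Comparing character by character (same length = 8):
  Pos 0: 'e' vs 'e' =
  Pos 1: 'l' vs 'v' !=
  Pos 2: 'i' vs 'a' !=
  Pos 3: 'g' vs 'l' !=
  Pos 4: 'i' vs 'u' !=
  Pos 5: 'b' vs 'a' !=
  Pos 6: 'l' vs 't' !=
  Pos 7: 'e' vs 'e' =
Hamming distance = 6
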